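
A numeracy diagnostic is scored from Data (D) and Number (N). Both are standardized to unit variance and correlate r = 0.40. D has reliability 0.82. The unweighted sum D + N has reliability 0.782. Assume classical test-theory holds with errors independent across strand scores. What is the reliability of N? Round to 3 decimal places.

Var(D+N) = 2 + 2·0.40 = 2.800.
True-score variance = ρ_D + ρ_N + 2·0.40, so 0.782 = (0.82 + ρ_N + 0.80) / 2.800.
ρ_N = 0.782·2.800 − 0.82 − 0.80 = 0.570.

0.570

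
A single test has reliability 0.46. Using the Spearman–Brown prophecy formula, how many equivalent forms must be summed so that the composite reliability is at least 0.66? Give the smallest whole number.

k ≥ ρ*(1−ρ₁)/(ρ₁(1−ρ*)) = 0.66·0.54 / (0.46·0.34) = 2.279.
Smallest integer k = 3.

3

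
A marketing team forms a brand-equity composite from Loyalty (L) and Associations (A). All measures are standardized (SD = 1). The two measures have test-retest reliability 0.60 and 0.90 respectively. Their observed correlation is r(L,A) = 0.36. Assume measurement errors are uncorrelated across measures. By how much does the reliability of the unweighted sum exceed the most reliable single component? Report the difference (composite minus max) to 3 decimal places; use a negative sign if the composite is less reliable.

-0.084

Var(sum) = 2 + 0.72 = 2.72; true-score variance = 1.5 + 0.72 = 2.22; composite reliability = 0.8162.
Max component reliability = 0.9000.
Difference = 0.8162 − 0.9000 = -0.084.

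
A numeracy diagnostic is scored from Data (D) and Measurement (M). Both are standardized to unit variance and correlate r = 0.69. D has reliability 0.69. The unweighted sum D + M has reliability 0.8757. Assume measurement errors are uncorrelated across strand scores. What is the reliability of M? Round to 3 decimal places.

Var(D+M) = 2 + 2·0.69 = 3.380.
True-score variance = ρ_D + ρ_M + 2·0.69, so 0.8757 = (0.69 + ρ_M + 1.38) / 3.380.
ρ_M = 0.8757·3.380 − 0.69 − 1.38 = 0.890.

0.890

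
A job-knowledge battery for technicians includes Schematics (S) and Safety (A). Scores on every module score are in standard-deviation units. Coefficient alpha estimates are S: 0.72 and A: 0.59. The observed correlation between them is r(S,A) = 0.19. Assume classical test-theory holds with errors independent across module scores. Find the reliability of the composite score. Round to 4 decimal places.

Var(S+A) = 2 + 2·[0.19] = 2 + 0.38 = 2.38.
Under uncorrelated errors the observed covariances equal the true-score covariances, so only the own-variance terms attenuate.
True-score variance = [0.72 + 0.59] + 0.38 = 1.31 + 0.38 = 1.69.
Reliability = 1.69 / 2.38 = 0.7101.

0.7101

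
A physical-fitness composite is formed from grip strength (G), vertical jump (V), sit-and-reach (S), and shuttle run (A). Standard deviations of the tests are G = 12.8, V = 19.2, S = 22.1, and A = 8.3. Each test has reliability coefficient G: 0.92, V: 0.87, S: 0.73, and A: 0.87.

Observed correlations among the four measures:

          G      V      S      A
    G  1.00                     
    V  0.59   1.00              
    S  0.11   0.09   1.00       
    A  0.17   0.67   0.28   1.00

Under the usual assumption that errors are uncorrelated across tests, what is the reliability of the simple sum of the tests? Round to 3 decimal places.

Var(G+V+S+A) = 12.8² + 19.2² + 22.1² + 8.3² + 2·[12.8·19.2·0.59 + 12.8·22.1·0.11 + 12.8·8.3·0.17 + 19.2·22.1·0.09 + 19.2·8.3·0.67 + 22.1·8.3·0.28] = 1089.78 + 780.993 = 1870.77.
Because errors are independent across components, Cov(Tᵢ,Tⱼ) = Cov(Xᵢ,Xⱼ); the off-diagonal part of the true-score variance is the same as above.
True-score variance = [12.8²·0.92 + 19.2²·0.87 + 22.1²·0.73 + 8.3²·0.87] + 780.993 = 887.923 + 780.993 = 1668.92.
Reliability = 1668.92 / 1870.77 = 0.892.

0.892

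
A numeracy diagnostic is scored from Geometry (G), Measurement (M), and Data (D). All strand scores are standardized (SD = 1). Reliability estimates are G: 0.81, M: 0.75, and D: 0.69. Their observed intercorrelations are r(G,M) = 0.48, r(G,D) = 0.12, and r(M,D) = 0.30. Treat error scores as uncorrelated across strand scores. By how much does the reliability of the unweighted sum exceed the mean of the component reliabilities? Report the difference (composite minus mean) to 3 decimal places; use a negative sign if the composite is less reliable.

Var(sum) = 3 + 1.8 = 4.8; true-score variance = 2.25 + 1.8 = 4.05; composite reliability = 0.8438.
Mean component reliability = 0.7500.
Difference = 0.8438 − 0.7500 = 0.094.

0.094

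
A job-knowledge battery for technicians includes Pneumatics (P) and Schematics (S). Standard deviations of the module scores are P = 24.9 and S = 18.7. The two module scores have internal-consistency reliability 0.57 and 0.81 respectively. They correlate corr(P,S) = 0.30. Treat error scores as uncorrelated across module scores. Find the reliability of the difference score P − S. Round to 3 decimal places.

Var(P−S) = 24.9² + 18.7² − 2·24.9·18.7·0.30 = 969.7 − 279.378 = 690.322.
With uncorrelated errors the cross-covariances are all true-score covariance, so they carry over unchanged; only the diagonal terms shrink to ρᵢσᵢ².
True-score variance = [24.9²·0.57 + 18.7²·0.81] − 279.378 = 636.655 − 279.378 = 357.277.
Reliability = 357.277 / 690.322 = 0.518.

0.518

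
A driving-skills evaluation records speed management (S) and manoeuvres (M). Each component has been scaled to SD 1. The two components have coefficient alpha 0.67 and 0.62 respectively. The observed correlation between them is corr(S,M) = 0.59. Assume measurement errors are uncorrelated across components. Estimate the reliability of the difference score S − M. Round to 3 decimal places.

Var(S−M) = 1 + 1 − 2·0.59 = 2 − 1.18 = 0.82.
With uncorrelated errors the cross-covariances are all true-score covariance, so they carry over unchanged; only the diagonal terms shrink to ρᵢσᵢ².
True-score variance = [0.67 + 0.62] − 1.18 = 1.29 − 1.18 = 0.11.
Reliability = 0.11 / 0.82 = 0.134.

0.134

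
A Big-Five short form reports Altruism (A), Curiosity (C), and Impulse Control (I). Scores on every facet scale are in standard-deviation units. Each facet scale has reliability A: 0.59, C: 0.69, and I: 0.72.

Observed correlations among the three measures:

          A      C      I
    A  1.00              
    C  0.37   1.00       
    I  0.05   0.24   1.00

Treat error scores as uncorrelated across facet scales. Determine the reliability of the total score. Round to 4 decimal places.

0.7685

Var(A+C+I) = 3 + 2·[0.37 + 0.05 + 0.24] = 3 + 1.32 = 4.32.
Because errors are independent across components, Cov(Tᵢ,Tⱼ) = Cov(Xᵢ,Xⱼ); the off-diagonal part of the true-score variance is the same as above.
True-score variance = [0.59 + 0.69 + 0.72] + 1.32 = 2 + 1.32 = 3.32.
Reliability = 3.32 / 4.32 = 0.7685.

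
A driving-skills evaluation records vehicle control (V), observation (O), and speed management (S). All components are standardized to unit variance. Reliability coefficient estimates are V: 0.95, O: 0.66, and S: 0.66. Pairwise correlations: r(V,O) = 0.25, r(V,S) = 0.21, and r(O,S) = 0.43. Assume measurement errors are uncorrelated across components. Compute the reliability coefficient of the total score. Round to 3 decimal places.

Var(V+O+S) = 3 + 2·[0.25 + 0.21 + 0.43] = 3 + 1.78 = 4.78.
With uncorrelated errors the cross-covariances are all true-score covariance, so they carry over unchanged; only the diagonal terms shrink to ρᵢσᵢ².
True-score variance = [0.95 + 0.66 + 0.66] + 1.78 = 2.27 + 1.78 = 4.05.
Reliability = 4.05 / 4.78 = 0.847.

0.847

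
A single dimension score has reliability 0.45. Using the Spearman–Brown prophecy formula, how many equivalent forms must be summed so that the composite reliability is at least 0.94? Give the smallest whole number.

20

k ≥ ρ*(1−ρ₁)/(ρ₁(1−ρ*)) = 0.94·0.55 / (0.45·0.06) = 19.148.
Smallest integer k = 20.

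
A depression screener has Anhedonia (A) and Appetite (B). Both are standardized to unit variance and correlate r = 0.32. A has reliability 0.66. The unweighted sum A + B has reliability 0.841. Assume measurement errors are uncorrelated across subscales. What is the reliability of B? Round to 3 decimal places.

Var(A+B) = 2 + 2·0.32 = 2.640.
True-score variance = ρ_A + ρ_B + 2·0.32, so 0.841 = (0.66 + ρ_B + 0.64) / 2.640.
ρ_B = 0.841·2.640 − 0.66 − 0.64 = 0.920.

0.920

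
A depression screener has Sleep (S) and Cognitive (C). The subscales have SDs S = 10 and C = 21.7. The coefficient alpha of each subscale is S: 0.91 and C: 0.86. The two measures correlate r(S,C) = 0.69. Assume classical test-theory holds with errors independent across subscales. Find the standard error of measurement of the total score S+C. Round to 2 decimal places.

Var(total) = 570.89 + 299.46 = 870.35.
True-score variance = 495.965 + 299.46 = 795.425, so reliability = 0.9139.
Error variance = 870.35 − 795.425 = 74.9246; SEM = √74.9246 = 8.66.

8.66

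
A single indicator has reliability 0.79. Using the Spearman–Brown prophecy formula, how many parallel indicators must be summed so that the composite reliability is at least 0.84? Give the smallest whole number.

2

k ≥ ρ*(1−ρ₁)/(ρ₁(1−ρ*)) = 0.84·0.21 / (0.79·0.16) = 1.396.
Smallest integer k = 2.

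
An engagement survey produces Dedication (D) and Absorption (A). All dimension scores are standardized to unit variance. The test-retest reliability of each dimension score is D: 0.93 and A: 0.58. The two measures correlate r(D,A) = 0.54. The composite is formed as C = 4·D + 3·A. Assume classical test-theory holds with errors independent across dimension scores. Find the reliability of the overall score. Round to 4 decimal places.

Var(C) = 4² + 3² + 2·[12·0.54] = 25 + 12.96 = 37.96.
Because errors are independent across components, Cov(Tᵢ,Tⱼ) = Cov(Xᵢ,Xⱼ); the off-diagonal part of the true-score variance is the same as above.
True-score variance = [4²·0.93 + 3²·0.58] + 12.96 = 20.1 + 12.96 = 33.06.
Reliability = 33.06 / 37.96 = 0.8709.

0.8709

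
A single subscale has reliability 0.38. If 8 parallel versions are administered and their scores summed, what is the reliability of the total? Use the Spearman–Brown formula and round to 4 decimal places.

0.8306

ρ_k = kρ / (1 + (k−1)ρ) = 8·0.38 / (1 + 7·0.38) = 3.040 / 3.660 = 0.8306.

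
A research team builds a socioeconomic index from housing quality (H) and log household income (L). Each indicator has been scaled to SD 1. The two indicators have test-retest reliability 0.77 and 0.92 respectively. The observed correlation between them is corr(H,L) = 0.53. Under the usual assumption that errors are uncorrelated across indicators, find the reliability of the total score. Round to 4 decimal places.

0.8987

Var(H+L) = 2 + 2·[0.53] = 2 + 1.06 = 3.06.
Under uncorrelated errors the observed covariances equal the true-score covariances, so only the own-variance terms attenuate.
True-score variance = [0.77 + 0.92] + 1.06 = 1.69 + 1.06 = 2.75.
Reliability = 2.75 / 3.06 = 0.8987.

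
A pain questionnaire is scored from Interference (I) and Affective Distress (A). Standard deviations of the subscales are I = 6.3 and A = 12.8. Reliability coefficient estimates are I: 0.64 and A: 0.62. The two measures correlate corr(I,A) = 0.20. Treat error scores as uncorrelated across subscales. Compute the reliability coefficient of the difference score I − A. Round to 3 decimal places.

0.553

Var(I−A) = 6.3² + 12.8² − 2·6.3·12.8·0.20 = 203.53 − 32.256 = 171.274.
Under uncorrelated errors the observed covariances equal the true-score covariances, so only the own-variance terms attenuate.
True-score variance = [6.3²·0.64 + 12.8²·0.62] − 32.256 = 126.982 − 32.256 = 94.7264.
Reliability = 94.7264 / 171.274 = 0.553.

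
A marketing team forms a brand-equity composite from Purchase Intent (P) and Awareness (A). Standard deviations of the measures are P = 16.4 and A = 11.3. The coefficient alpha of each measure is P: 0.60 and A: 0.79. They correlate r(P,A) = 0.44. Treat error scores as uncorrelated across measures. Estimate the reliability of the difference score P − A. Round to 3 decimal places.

0.425

Var(P−A) = 16.4² + 11.3² − 2·16.4·11.3·0.44 = 396.65 − 163.082 = 233.568.
With uncorrelated errors the cross-covariances are all true-score covariance, so they carry over unchanged; only the diagonal terms shrink to ρᵢσᵢ².
True-score variance = [16.4²·0.60 + 11.3²·0.79] − 163.082 = 262.251 − 163.082 = 99.1695.
Reliability = 99.1695 / 233.568 = 0.425.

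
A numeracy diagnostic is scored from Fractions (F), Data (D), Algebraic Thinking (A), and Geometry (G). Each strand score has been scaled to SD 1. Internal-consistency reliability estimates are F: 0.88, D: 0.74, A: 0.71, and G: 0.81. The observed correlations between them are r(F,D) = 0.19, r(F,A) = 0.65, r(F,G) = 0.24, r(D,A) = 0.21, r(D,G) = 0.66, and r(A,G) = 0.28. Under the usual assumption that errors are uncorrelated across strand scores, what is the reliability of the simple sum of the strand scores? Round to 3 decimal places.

Var(F+D+A+G) = 4 + 2·[0.19 + 0.65 + 0.24 + 0.21 + 0.66 + 0.28] = 4 + 4.46 = 8.46.
Because errors are independent across components, Cov(Tᵢ,Tⱼ) = Cov(Xᵢ,Xⱼ); the off-diagonal part of the true-score variance is the same as above.
True-score variance = [0.88 + 0.74 + 0.71 + 0.81] + 4.46 = 3.14 + 4.46 = 7.6.
Reliability = 7.6 / 8.46 = 0.898.

0.898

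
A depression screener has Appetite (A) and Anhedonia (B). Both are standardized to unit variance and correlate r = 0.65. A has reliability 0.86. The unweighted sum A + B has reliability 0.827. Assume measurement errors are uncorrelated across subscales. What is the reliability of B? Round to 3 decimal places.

0.569

Var(A+B) = 2 + 2·0.65 = 3.300.
True-score variance = ρ_A + ρ_B + 2·0.65, so 0.827 = (0.86 + ρ_B + 1.30) / 3.300.
ρ_B = 0.827·3.300 − 0.86 − 1.30 = 0.569.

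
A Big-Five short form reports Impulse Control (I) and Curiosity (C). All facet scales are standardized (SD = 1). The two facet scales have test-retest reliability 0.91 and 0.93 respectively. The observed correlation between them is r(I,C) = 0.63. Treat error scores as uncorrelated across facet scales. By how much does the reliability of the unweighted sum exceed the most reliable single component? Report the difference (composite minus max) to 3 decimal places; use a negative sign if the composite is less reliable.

Var(sum) = 2 + 1.26 = 3.26; true-score variance = 1.84 + 1.26 = 3.1; composite reliability = 0.9509.
Max component reliability = 0.9300.
Difference = 0.9509 − 0.9300 = 0.021.

0.021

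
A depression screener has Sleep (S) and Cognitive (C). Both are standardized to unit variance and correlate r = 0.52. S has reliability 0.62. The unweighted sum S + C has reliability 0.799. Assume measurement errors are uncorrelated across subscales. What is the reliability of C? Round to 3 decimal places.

Var(S+C) = 2 + 2·0.52 = 3.040.
True-score variance = ρ_S + ρ_C + 2·0.52, so 0.799 = (0.62 + ρ_C + 1.04) / 3.040.
ρ_C = 0.799·3.040 − 0.62 − 1.04 = 0.769.

0.769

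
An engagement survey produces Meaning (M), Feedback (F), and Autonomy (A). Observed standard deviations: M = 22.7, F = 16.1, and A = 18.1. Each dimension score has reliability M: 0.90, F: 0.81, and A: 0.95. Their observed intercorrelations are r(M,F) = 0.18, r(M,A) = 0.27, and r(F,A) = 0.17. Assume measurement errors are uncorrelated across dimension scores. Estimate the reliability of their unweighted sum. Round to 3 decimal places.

0.925

Var(M+F+A) = 22.7² + 16.1² + 18.1² + 2·[22.7·16.1·0.18 + 22.7·18.1·0.27 + 16.1·18.1·0.17] = 1102.11 + 452.518 = 1554.63.
With uncorrelated errors the cross-covariances are all true-score covariance, so they carry over unchanged; only the diagonal terms shrink to ρᵢσᵢ².
True-score variance = [22.7²·0.90 + 16.1²·0.81 + 18.1²·0.95] + 452.518 = 984.951 + 452.518 = 1437.47.
Reliability = 1437.47 / 1554.63 = 0.925.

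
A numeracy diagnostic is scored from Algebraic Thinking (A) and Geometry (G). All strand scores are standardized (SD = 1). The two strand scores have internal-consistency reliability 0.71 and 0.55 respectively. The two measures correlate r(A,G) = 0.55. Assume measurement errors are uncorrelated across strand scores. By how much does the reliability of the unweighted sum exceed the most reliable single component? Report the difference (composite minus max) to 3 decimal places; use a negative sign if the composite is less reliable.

Var(sum) = 2 + 1.1 = 3.1; true-score variance = 1.26 + 1.1 = 2.36; composite reliability = 0.7613.
Max component reliability = 0.7100.
Difference = 0.7613 − 0.7100 = 0.051.

0.051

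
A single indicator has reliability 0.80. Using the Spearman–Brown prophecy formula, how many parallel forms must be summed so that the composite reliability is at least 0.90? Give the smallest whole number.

3

k ≥ ρ*(1−ρ₁)/(ρ₁(1−ρ*)) = 0.90·0.20 / (0.80·0.10) = 2.250.
Smallest integer k = 3.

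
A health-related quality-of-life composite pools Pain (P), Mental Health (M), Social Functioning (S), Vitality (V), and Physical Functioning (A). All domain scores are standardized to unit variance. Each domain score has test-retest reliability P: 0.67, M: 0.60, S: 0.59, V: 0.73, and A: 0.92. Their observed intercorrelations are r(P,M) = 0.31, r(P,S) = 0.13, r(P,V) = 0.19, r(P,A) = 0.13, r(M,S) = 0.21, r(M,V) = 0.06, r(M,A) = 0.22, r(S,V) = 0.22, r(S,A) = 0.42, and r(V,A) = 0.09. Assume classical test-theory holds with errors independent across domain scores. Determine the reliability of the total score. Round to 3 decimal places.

0.834

Var(P+M+S+V+A) = 5 + 2·[0.31 + 0.13 + 0.19 + 0.13 + 0.21 + 0.06 + 0.22 + 0.22 + 0.42 + 0.09] = 5 + 3.96 = 8.96.
With uncorrelated errors the cross-covariances are all true-score covariance, so they carry over unchanged; only the diagonal terms shrink to ρᵢσᵢ².
True-score variance = [0.67 + 0.60 + 0.59 + 0.73 + 0.92] + 3.96 = 3.51 + 3.96 = 7.47.
Reliability = 7.47 / 8.96 = 0.834.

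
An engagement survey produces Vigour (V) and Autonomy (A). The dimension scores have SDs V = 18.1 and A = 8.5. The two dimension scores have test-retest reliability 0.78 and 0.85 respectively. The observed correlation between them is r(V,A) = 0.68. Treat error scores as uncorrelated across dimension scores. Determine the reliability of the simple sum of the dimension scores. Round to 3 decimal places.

Var(V+A) = 18.1² + 8.5² + 2·[18.1·8.5·0.68] = 399.86 + 209.236 = 609.096.
With uncorrelated errors the cross-covariances are all true-score covariance, so they carry over unchanged; only the diagonal terms shrink to ρᵢσᵢ².
True-score variance = [18.1²·0.78 + 8.5²·0.85] + 209.236 = 316.948 + 209.236 = 526.184.
Reliability = 526.184 / 609.096 = 0.864.

0.864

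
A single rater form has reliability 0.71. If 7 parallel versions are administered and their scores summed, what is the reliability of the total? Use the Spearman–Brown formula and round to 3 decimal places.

ρ_k = kρ / (1 + (k−1)ρ) = 7·0.71 / (1 + 6·0.71) = 4.970 / 5.260 = 0.945.

0.945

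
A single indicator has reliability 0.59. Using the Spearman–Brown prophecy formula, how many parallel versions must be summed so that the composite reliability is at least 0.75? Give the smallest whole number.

k ≥ ρ*(1−ρ₁)/(ρ₁(1−ρ*)) = 0.75·0.41 / (0.59·0.25) = 2.085.
Smallest integer k = 3.

3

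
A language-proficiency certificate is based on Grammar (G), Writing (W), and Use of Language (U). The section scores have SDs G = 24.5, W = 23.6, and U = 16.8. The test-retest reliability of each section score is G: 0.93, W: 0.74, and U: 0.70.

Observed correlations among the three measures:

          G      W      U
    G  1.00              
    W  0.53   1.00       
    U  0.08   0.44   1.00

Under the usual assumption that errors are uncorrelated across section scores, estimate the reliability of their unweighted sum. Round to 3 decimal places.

Var(G+W+U) = 24.5² + 23.6² + 16.8² + 2·[24.5·23.6·0.53 + 24.5·16.8·0.08 + 23.6·16.8·0.44] = 1439.45 + 1027.65 = 2467.1.
Under uncorrelated errors the observed covariances equal the true-score covariances, so only the own-variance terms attenuate.
True-score variance = [24.5²·0.93 + 23.6²·0.74 + 16.8²·0.70] + 1027.65 = 1167.95 + 1027.65 = 2195.6.
Reliability = 2195.6 / 2467.1 = 0.890.

0.890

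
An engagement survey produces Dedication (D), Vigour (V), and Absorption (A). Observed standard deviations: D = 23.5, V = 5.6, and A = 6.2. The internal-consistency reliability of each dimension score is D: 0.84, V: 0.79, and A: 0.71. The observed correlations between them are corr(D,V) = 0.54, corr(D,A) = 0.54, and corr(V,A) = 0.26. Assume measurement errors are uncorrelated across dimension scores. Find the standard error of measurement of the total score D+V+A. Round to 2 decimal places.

Var(total) = 622.05 + 317.538 = 939.588.
True-score variance = 515.957 + 317.538 = 833.495, so reliability = 0.8871.
Error variance = 939.588 − 833.495 = 106.093; SEM = √106.093 = 10.30.

10.30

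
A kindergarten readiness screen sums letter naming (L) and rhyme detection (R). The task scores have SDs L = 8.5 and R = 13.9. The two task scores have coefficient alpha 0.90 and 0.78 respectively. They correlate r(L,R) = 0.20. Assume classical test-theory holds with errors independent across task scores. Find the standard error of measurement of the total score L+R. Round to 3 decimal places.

Var(total) = 265.46 + 47.26 = 312.72.
True-score variance = 215.729 + 47.26 = 262.989, so reliability = 0.8410.
Error variance = 312.72 − 262.989 = 49.7312; SEM = √49.7312 = 7.052.

7.052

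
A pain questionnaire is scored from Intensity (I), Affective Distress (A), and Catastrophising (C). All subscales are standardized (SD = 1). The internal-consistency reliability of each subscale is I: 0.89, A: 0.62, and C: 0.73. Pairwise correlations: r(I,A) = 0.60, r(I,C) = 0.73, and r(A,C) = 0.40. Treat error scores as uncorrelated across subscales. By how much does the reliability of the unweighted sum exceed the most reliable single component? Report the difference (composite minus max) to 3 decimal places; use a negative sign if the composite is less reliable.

Var(sum) = 3 + 3.46 = 6.46; true-score variance = 2.24 + 3.46 = 5.7; composite reliability = 0.8824.
Max component reliability = 0.8900.
Difference = 0.8824 − 0.8900 = -0.008.

-0.008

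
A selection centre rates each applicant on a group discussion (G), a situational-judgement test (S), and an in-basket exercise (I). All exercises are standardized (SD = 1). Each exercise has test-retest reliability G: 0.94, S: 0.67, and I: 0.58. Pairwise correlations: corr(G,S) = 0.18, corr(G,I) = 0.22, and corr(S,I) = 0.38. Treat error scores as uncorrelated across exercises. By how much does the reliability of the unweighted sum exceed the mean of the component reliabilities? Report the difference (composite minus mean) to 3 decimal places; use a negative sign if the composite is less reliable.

Var(sum) = 3 + 1.56 = 4.56; true-score variance = 2.19 + 1.56 = 3.75; composite reliability = 0.8224.
Mean component reliability = 0.7300.
Difference = 0.8224 − 0.7300 = 0.092.

0.092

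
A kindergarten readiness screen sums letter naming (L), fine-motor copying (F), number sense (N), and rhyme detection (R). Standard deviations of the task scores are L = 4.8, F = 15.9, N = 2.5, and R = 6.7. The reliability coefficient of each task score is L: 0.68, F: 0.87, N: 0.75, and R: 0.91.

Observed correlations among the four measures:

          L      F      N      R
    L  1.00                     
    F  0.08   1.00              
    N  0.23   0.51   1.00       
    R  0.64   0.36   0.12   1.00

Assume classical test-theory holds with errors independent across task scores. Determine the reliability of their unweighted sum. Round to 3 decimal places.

0.910

Var(L+F+N+R) = 4.8² + 15.9² + 2.5² + 6.7² + 2·[4.8·15.9·0.08 + 4.8·2.5·0.23 + 4.8·6.7·0.64 + 15.9·2.5·0.51 + 15.9·6.7·0.36 + 2.5·6.7·0.12] = 326.99 + 180.163 = 507.153.
Under uncorrelated errors the observed covariances equal the true-score covariances, so only the own-variance terms attenuate.
True-score variance = [4.8²·0.68 + 15.9²·0.87 + 2.5²·0.75 + 6.7²·0.91] + 180.163 = 281.149 + 180.163 = 461.312.
Reliability = 461.312 / 507.153 = 0.910.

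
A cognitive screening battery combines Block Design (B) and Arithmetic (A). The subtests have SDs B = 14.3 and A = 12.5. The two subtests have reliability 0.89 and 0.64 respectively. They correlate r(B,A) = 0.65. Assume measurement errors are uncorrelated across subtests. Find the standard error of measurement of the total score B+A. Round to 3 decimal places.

Var(total) = 360.74 + 232.375 = 593.115.
True-score variance = 281.996 + 232.375 = 514.371, so reliability = 0.8672.
Error variance = 593.115 − 514.371 = 78.7439; SEM = √78.7439 = 8.874.

8.874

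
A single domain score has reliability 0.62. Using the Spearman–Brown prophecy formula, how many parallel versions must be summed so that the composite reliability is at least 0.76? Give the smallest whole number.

k ≥ ρ*(1−ρ₁)/(ρ₁(1−ρ*)) = 0.76·0.38 / (0.62·0.24) = 1.941.
Smallest integer k = 2.

2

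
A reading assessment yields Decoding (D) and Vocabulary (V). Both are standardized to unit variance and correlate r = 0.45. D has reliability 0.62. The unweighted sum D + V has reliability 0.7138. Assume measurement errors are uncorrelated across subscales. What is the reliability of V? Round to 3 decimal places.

0.550

Var(D+V) = 2 + 2·0.45 = 2.900.
True-score variance = ρ_D + ρ_V + 2·0.45, so 0.7138 = (0.62 + ρ_V + 0.90) / 2.900.
ρ_V = 0.7138·2.900 − 0.62 − 0.90 = 0.550.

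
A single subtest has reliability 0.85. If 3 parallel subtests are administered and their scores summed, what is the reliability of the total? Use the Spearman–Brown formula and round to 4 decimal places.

ρ_k = kρ / (1 + (k−1)ρ) = 3·0.85 / (1 + 2·0.85) = 2.550 / 2.700 = 0.9444.

0.9444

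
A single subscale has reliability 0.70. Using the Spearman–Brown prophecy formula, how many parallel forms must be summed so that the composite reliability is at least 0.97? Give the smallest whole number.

14

k ≥ ρ*(1−ρ₁)/(ρ₁(1−ρ*)) = 0.97·0.30 / (0.70·0.03) = 13.857.
Smallest integer k = 14.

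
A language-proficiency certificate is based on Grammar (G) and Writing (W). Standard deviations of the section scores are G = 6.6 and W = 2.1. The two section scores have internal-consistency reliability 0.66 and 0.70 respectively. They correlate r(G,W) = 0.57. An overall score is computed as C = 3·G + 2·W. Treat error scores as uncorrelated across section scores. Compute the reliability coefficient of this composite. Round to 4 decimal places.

0.7253

Var(C) = 3²·6.6² + 2²·2.1² + 2·[6·6.6·2.1·0.57] = 409.68 + 94.8024 = 504.482.
Because errors are independent across components, Cov(Tᵢ,Tⱼ) = Cov(Xᵢ,Xⱼ); the off-diagonal part of the true-score variance is the same as above.
True-score variance = [3²·6.6²·0.66 + 2²·2.1²·0.70] + 94.8024 = 271.094 + 94.8024 = 365.897.
Reliability = 365.897 / 504.482 = 0.7253.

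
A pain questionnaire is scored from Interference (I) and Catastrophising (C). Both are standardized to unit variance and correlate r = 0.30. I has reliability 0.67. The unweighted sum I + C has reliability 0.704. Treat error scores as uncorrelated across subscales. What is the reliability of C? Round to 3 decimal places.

0.560

Var(I+C) = 2 + 2·0.30 = 2.600.
True-score variance = ρ_I + ρ_C + 2·0.30, so 0.704 = (0.67 + ρ_C + 0.60) / 2.600.
ρ_C = 0.704·2.600 − 0.67 − 0.60 = 0.560.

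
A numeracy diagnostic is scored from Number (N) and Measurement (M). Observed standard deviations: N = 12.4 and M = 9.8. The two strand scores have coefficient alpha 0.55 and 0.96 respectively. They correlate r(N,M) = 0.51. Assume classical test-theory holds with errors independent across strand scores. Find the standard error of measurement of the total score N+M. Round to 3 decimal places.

8.546

Var(total) = 249.8 + 123.95 = 373.75.
True-score variance = 176.766 + 123.95 = 300.717, so reliability = 0.8046.
Error variance = 373.75 − 300.717 = 73.0336; SEM = √73.0336 = 8.546.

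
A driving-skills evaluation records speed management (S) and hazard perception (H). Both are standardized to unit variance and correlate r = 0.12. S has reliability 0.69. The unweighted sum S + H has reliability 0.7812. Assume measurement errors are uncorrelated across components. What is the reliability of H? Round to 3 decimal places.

Var(S+H) = 2 + 2·0.12 = 2.240.
True-score variance = ρ_S + ρ_H + 2·0.12, so 0.7812 = (0.69 + ρ_H + 0.24) / 2.240.
ρ_H = 0.7812·2.240 − 0.69 − 0.24 = 0.820.

0.820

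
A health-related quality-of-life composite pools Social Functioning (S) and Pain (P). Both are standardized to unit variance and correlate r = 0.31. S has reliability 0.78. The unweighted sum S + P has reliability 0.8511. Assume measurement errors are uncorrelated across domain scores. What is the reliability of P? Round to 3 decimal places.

Var(S+P) = 2 + 2·0.31 = 2.620.
True-score variance = ρ_S + ρ_P + 2·0.31, so 0.8511 = (0.78 + ρ_P + 0.62) / 2.620.
ρ_P = 0.8511·2.620 − 0.78 − 0.62 = 0.830.

0.830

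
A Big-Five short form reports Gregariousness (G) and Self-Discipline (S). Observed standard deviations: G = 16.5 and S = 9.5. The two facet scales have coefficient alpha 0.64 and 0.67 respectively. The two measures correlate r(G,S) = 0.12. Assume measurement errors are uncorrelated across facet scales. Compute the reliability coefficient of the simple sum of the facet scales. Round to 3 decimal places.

0.681

Var(G+S) = 16.5² + 9.5² + 2·[16.5·9.5·0.12] = 362.5 + 37.62 = 400.12.
With uncorrelated errors the cross-covariances are all true-score covariance, so they carry over unchanged; only the diagonal terms shrink to ρᵢσᵢ².
True-score variance = [16.5²·0.64 + 9.5²·0.67] + 37.62 = 234.708 + 37.62 = 272.327.
Reliability = 272.327 / 400.12 = 0.681.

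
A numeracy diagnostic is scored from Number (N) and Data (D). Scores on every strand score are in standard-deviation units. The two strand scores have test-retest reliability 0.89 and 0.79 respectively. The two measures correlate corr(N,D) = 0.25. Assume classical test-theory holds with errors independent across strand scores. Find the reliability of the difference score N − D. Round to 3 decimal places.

0.787

Var(N−D) = 1 + 1 − 2·0.25 = 2 − 0.5 = 1.5.
With uncorrelated errors the cross-covariances are all true-score covariance, so they carry over unchanged; only the diagonal terms shrink to ρᵢσᵢ².
True-score variance = [0.89 + 0.79] − 0.5 = 1.68 − 0.5 = 1.18.
Reliability = 1.18 / 1.5 = 0.787.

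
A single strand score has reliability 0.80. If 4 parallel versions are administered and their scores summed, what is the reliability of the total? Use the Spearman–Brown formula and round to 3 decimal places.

ρ_k = kρ / (1 + (k−1)ρ) = 4·0.80 / (1 + 3·0.80) = 3.200 / 3.400 = 0.941.

0.941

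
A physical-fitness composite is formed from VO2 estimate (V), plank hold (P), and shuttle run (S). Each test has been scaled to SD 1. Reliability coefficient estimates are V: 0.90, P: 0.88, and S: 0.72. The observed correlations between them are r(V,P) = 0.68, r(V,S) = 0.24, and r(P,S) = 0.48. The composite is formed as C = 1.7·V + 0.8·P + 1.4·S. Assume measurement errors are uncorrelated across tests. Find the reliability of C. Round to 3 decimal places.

0.904

Var(C) = 1.7² + 0.8² + 1.4² + 2·[1.36·0.68 + 2.38·0.24 + 1.12·0.48] = 5.49 + 4.0672 = 9.5572.
Because errors are independent across components, Cov(Tᵢ,Tⱼ) = Cov(Xᵢ,Xⱼ); the off-diagonal part of the true-score variance is the same as above.
True-score variance = [1.7²·0.90 + 0.8²·0.88 + 1.4²·0.72] + 4.0672 = 4.5754 + 4.0672 = 8.6426.
Reliability = 8.6426 / 9.5572 = 0.904.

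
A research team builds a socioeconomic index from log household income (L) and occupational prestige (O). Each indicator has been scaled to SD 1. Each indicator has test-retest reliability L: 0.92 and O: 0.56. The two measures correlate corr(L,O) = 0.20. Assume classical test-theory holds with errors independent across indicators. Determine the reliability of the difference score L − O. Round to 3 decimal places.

0.675

Var(L−O) = 1 + 1 − 2·0.20 = 2 − 0.4 = 1.6.
With uncorrelated errors the cross-covariances are all true-score covariance, so they carry over unchanged; only the diagonal terms shrink to ρᵢσᵢ².
True-score variance = [0.92 + 0.56] − 0.4 = 1.48 − 0.4 = 1.08.
Reliability = 1.08 / 1.6 = 0.675.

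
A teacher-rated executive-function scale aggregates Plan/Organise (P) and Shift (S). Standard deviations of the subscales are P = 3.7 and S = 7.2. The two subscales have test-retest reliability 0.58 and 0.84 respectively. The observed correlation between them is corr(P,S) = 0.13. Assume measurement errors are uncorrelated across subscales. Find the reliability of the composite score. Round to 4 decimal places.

0.8062

Var(P+S) = 3.7² + 7.2² + 2·[3.7·7.2·0.13] = 65.53 + 6.9264 = 72.4564.
Because errors are independent across components, Cov(Tᵢ,Tⱼ) = Cov(Xᵢ,Xⱼ); the off-diagonal part of the true-score variance is the same as above.
True-score variance = [3.7²·0.58 + 7.2²·0.84] + 6.9264 = 51.4858 + 6.9264 = 58.4122.
Reliability = 58.4122 / 72.4564 = 0.8062.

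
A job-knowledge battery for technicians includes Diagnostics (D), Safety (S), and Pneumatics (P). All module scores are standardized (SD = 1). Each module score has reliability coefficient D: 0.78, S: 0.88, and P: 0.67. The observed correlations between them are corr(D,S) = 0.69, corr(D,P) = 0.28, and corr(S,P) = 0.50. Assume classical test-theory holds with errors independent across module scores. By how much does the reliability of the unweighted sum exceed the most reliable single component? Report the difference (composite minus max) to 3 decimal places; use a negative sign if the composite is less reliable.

0.007

Var(sum) = 3 + 2.94 = 5.94; true-score variance = 2.33 + 2.94 = 5.27; composite reliability = 0.8872.
Max component reliability = 0.8800.
Difference = 0.8872 − 0.8800 = 0.007.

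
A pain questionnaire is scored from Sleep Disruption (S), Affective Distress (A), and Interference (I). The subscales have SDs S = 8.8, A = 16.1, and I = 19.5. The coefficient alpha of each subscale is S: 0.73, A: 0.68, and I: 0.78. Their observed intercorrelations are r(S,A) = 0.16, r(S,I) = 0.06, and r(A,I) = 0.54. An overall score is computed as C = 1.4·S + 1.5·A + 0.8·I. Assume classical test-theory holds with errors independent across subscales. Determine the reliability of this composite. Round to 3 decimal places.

Var(C) = 1.4²·8.8² + 1.5²·16.1² + 0.8²·19.5² + 2·[2.1·8.8·16.1·0.16 + 1.12·8.8·19.5·0.06 + 1.2·16.1·19.5·0.54] = 978.365 + 525.151 = 1503.52.
Under uncorrelated errors the observed covariances equal the true-score covariances, so only the own-variance terms attenuate.
True-score variance = [1.4²·8.8²·0.73 + 1.5²·16.1²·0.68 + 0.8²·19.5²·0.78] + 525.151 = 697.213 + 525.151 = 1222.36.
Reliability = 1222.36 / 1503.52 = 0.813.

0.813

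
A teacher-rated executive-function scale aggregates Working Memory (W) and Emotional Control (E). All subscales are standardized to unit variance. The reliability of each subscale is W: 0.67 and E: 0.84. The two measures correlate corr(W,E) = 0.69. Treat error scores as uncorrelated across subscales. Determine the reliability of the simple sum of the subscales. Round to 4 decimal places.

0.8550

Var(W+E) = 2 + 2·[0.69] = 2 + 1.38 = 3.38.
Because errors are independent across components, Cov(Tᵢ,Tⱼ) = Cov(Xᵢ,Xⱼ); the off-diagonal part of the true-score variance is the same as above.
True-score variance = [0.67 + 0.84] + 1.38 = 1.51 + 1.38 = 2.89.
Reliability = 2.89 / 3.38 = 0.8550.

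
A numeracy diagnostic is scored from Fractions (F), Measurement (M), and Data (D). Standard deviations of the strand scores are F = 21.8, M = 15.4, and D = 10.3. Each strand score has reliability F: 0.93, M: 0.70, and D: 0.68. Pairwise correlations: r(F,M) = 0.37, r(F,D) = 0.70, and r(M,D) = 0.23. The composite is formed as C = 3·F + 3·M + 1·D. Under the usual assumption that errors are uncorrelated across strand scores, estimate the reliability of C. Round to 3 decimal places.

Var(C) = 3²·21.8² + 3²·15.4² + 10.3² + 2·[9·21.8·15.4·0.37 + 3·21.8·10.3·0.70 + 3·15.4·10.3·0.23] = 6517.69 + 3397.86 = 9915.55.
Because errors are independent across components, Cov(Tᵢ,Tⱼ) = Cov(Xᵢ,Xⱼ); the off-diagonal part of the true-score variance is the same as above.
True-score variance = [3²·21.8²·0.93 + 3²·15.4²·0.70 + 10.3²·0.68] + 3397.86 = 5544.01 + 3397.86 = 8941.87.
Reliability = 8941.87 / 9915.55 = 0.902.

0.902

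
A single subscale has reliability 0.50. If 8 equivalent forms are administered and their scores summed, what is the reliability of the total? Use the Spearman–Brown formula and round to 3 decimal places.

ρ_k = kρ / (1 + (k−1)ρ) = 8·0.50 / (1 + 7·0.50) = 4.000 / 4.500 = 0.889.

0.889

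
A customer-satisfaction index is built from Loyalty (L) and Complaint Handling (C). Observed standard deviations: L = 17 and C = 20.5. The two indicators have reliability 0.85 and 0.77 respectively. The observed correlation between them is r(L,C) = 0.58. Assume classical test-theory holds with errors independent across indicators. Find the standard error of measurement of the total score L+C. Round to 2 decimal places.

11.83

Var(total) = 709.25 + 404.26 = 1113.51.
True-score variance = 569.243 + 404.26 = 973.503, so reliability = 0.8743.
Error variance = 1113.51 − 973.503 = 140.007; SEM = √140.007 = 11.83.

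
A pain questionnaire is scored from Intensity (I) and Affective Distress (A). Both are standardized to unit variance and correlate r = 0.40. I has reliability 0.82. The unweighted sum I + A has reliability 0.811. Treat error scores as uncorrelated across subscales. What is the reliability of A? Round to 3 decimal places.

0.651

Var(I+A) = 2 + 2·0.40 = 2.800.
True-score variance = ρ_I + ρ_A + 2·0.40, so 0.811 = (0.82 + ρ_A + 0.80) / 2.800.
ρ_A = 0.811·2.800 − 0.82 − 0.80 = 0.651.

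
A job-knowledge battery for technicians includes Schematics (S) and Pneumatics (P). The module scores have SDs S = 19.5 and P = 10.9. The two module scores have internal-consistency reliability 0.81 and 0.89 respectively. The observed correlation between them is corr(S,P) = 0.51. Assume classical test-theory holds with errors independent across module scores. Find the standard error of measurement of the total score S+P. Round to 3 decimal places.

9.237

Var(total) = 499.06 + 216.801 = 715.861.
True-score variance = 413.743 + 216.801 = 630.544, so reliability = 0.8808.
Error variance = 715.861 − 630.544 = 85.3166; SEM = √85.3166 = 9.237.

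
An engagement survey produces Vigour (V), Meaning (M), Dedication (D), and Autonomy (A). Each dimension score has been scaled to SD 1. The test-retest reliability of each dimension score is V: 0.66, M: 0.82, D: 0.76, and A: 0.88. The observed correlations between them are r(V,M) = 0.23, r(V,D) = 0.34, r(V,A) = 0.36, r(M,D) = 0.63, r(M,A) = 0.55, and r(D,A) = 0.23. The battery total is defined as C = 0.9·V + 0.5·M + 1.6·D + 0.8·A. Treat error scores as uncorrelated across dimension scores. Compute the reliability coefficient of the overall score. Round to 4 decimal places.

Var(C) = 0.9² + 0.5² + 1.6² + 0.8² + 2·[0.45·0.23 + 1.44·0.34 + 0.72·0.36 + 0.8·0.63 + 0.4·0.55 + 1.28·0.23] = 4.26 + 3.7414 = 8.0014.
Under uncorrelated errors the observed covariances equal the true-score covariances, so only the own-variance terms attenuate.
True-score variance = [0.9²·0.66 + 0.5²·0.82 + 1.6²·0.76 + 0.8²·0.88] + 3.7414 = 3.2484 + 3.7414 = 6.9898.
Reliability = 6.9898 / 8.0014 = 0.8736.

0.8736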